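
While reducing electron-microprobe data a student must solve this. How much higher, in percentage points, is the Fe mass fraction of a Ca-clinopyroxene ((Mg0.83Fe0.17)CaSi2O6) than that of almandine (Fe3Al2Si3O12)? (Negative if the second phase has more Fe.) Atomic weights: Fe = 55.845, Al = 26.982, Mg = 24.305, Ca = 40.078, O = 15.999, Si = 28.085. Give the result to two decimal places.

First mineral: 9.494 g Fe in 221.909 g formula = 4.28 wt% Fe.
Second mineral: 167.535 g Fe in 497.742 g formula = 33.66 wt% Fe.
4.28% − 33.66% gives a difference of -29.38 percentage points.

-29.38 percentage points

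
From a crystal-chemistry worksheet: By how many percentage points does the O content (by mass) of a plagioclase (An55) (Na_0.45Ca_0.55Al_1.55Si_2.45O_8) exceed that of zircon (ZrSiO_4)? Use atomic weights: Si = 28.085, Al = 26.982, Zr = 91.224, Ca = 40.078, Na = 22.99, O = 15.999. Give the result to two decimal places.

12.32 percentage points

First mineral: 127.992 g O in 271.011 g formula = 47.23 wt% O.
Second mineral: 63.996 g O in 183.305 g formula = 34.91 wt% O.
47.23% − 34.91% gives a difference of 12.32 percentage points.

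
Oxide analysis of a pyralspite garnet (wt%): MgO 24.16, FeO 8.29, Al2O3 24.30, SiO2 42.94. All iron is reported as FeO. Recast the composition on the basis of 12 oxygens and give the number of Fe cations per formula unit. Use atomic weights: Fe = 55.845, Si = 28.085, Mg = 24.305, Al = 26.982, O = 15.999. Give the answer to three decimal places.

0.484 Fe apfu

MgO: 24.16/40.304 = 0.59944 mol → 0.59944 mol Mg, 0.59944 mol O.
FeO: 8.29/71.844 = 0.11539 mol → 0.11539 mol Fe, 0.11539 mol O.
Al2O3: 24.30/101.961 = 0.23833 mol → 0.47666 mol Al, 0.71499 mol O.
SiO2: 42.94/60.083 = 0.71468 mol → 0.71468 mol Si, 1.42936 mol O.
Total oxygen = 2.85918 mol. Normalization factor = 12/2.85918 = 4.19701.
Fe per 12 O = 0.11539 × 4.19701 = 0.484.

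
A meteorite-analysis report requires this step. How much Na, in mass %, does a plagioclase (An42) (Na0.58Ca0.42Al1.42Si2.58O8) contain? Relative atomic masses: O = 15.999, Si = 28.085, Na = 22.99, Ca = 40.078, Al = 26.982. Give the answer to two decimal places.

4.96 mass %

Formula mass = 0.58·22.99 + 0.42·40.078 + 1.42·26.982 + 2.58·28.085 + 8·15.999 = 268.933 g/mol, of which 13.334 g is Na.
So Na makes up 13.334/268.933 = 0.0496 of the mass, i.e. 4.96%.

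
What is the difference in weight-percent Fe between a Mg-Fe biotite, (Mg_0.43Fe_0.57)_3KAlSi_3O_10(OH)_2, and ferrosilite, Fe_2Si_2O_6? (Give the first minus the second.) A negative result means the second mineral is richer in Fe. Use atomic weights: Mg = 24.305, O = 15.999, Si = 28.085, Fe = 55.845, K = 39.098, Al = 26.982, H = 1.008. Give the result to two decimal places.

-22.06 percentage points

Fe in (Mg_0.43Fe_0.57)_3KAlSi_3O_10(OH)_2: molar mass 471.187 g/mol; 1.71×55.845 = 95.495 g → 20.27 wt%.
Fe in Fe_2Si_2O_6: molar mass 263.854 g/mol; 2×55.845 = 111.690 g → 42.33 wt%.
Difference = 20.27 − 42.33 = -22.06 percentage points.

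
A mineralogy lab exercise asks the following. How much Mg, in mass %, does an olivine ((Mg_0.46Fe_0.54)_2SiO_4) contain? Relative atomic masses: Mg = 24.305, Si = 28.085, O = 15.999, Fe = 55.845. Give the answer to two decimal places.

12.80 mass %

M((Mg_0.46Fe_0.54)_2SiO_4) = 174.754 g/mol.
Mg contributes 0.92 × 24.305 = 22.361 g per mole.
22.361/174.754 = 0.1280 → 12.80%.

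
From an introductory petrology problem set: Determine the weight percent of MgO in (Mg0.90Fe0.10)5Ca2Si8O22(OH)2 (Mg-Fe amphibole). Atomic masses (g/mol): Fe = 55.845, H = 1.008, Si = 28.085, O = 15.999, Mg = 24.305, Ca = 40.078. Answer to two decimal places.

Molar mass of (Mg0.90Fe0.10)5Ca2Si8O22(OH)2 = 4.50*24.305 + 0.50*55.845 + 2*40.078 + 8*28.085 + 24*15.999 + 2*1.008 = 828.123 g/mol.
Each formula unit contains 4.50 Mg, equivalent to 4.50/1 = 4.5000 mol MgO.
M(MgO) = 1×24.305 + 1×15.999 = 40.304 g/mol.
Mass of MgO per formula unit = 4.5000 × 40.304 = 181.368 g.
MgO wt% = 181.368 / 828.123 × 100 = 21.90%.

21.90 wt%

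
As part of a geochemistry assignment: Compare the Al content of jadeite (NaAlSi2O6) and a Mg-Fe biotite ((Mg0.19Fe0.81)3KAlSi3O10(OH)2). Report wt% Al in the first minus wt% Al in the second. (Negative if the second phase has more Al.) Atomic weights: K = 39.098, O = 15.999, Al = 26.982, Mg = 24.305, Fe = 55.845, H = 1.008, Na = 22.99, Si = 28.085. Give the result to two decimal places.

First mineral: 26.982 g Al in 202.136 g formula = 13.35 wt% Al.
Second mineral: 26.982 g Al in 493.896 g formula = 5.46 wt% Al.
13.35% − 5.46% gives a difference of 7.89 percentage points.

7.89 percentage points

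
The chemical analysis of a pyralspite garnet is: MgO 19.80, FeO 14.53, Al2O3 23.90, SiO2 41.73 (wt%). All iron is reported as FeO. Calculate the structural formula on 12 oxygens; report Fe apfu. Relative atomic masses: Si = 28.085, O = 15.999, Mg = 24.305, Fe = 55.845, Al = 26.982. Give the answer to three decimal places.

0.871 Fe apfu

MgO (M=40.304): mol = 0.49127; Mg = 0.49127, O = 0.49127.
FeO (M=71.844): mol = 0.20224; Fe = 0.20224, O = 0.20224.
Al2O3 (M=101.961): mol = 0.23440; Al = 0.46880, O = 0.70320.
SiO2 (M=60.083): mol = 0.69454; Si = 0.69454, O = 1.38908.
ΣO = 2.78579; factor = 12/ΣO = 4.30758.
Fe apfu = 0.20224 × 4.30758 = 0.871.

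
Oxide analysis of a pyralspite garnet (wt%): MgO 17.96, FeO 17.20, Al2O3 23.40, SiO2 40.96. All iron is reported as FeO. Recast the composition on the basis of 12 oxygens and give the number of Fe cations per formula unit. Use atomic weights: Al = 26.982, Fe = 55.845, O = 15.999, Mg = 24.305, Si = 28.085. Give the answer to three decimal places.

MgO (M=40.304): mol = 0.44561; Mg = 0.44561, O = 0.44561.
FeO (M=71.844): mol = 0.23941; Fe = 0.23941, O = 0.23941.
Al2O3 (M=101.961): mol = 0.22950; Al = 0.45900, O = 0.68850.
SiO2 (M=60.083): mol = 0.68172; Si = 0.68172, O = 1.36344.
ΣO = 2.73696; factor = 12/ΣO = 4.38443.
Fe apfu = 0.23941 × 4.38443 = 1.050.

1.050 Fe apfu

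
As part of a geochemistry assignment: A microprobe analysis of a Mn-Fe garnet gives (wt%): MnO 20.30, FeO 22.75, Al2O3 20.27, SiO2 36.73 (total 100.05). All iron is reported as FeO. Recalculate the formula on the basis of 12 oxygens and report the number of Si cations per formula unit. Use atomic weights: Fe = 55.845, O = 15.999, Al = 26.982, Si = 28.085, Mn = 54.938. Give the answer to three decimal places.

MnO (M=70.937): mol = 0.28617; Mn = 0.28617, O = 0.28617.
FeO (M=71.844): mol = 0.31666; Fe = 0.31666, O = 0.31666.
Al2O3 (M=101.961): mol = 0.19880; Al = 0.39760, O = 0.59640.
SiO2 (M=60.083): mol = 0.61132; Si = 0.61132, O = 1.22264.
ΣO = 2.42187; factor = 12/ΣO = 4.95485.
Si apfu = 0.61132 × 4.95485 = 3.029.

3.029 Si apfu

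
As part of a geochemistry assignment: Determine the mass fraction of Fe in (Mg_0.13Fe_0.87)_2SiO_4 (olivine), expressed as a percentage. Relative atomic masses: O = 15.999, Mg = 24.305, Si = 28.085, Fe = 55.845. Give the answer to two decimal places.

49.69 weight percent

M((Mg_0.13Fe_0.87)_2SiO_4) = 195.571 g/mol.
Fe contributes 1.74 × 55.845 = 97.170 g per mole.
97.170/195.571 = 0.4969 → 49.69%.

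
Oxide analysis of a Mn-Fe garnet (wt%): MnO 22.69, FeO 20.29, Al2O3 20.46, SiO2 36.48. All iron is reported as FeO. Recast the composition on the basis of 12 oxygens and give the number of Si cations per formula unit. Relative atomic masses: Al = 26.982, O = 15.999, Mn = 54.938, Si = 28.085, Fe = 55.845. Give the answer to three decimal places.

MnO: 22.69/70.937 = 0.31986 mol → 0.31986 mol Mn, 0.31986 mol O.
FeO: 20.29/71.844 = 0.28242 mol → 0.28242 mol Fe, 0.28242 mol O.
Al2O3: 20.46/101.961 = 0.20066 mol → 0.40132 mol Al, 0.60198 mol O.
SiO2: 36.48/60.083 = 0.60716 mol → 0.60716 mol Si, 1.21432 mol O.
Total oxygen = 2.41858 mol. Normalization factor = 12/2.41858 = 4.96159.
Si per 12 O = 0.60716 × 4.96159 = 3.012.

3.012 Si apfu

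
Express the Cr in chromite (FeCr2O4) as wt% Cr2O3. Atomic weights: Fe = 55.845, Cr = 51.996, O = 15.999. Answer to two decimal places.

Formula mass = 223.833 g/mol.
2 Cr → 1.0000 mol Cr2O3 per formula unit; M(Cr2O3) = 151.989, so Cr2O3 mass = 151.989 g.
151.989/223.833 × 100 = 67.90 wt%.

67.90 wt%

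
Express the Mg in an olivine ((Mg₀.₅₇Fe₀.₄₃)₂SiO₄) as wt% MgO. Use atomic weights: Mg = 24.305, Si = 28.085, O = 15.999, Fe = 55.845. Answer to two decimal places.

Formula mass = 167.815 g/mol.
1.14 Mg → 1.1400 mol MgO per formula unit; M(MgO) = 40.304, so MgO mass = 45.947 g.
45.947/167.815 × 100 = 27.38 wt%.

27.38 wt%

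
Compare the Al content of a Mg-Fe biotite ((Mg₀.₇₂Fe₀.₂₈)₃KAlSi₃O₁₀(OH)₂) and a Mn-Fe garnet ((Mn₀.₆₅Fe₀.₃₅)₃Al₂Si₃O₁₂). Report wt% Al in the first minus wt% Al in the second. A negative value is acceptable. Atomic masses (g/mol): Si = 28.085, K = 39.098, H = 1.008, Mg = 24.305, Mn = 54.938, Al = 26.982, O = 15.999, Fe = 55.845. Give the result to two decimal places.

First mineral: 26.982 g Al in 443.748 g formula = 6.08 wt% Al.
Second mineral: 53.964 g Al in 495.973 g formula = 10.88 wt% Al.
6.08% − 10.88% gives a difference of -4.80 percentage points.

-4.80 percentage points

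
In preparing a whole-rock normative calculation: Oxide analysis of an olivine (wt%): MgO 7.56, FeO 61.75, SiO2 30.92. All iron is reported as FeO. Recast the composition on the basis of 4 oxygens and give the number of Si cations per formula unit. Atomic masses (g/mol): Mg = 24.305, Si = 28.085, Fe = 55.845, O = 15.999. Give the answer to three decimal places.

7.56 wt% MgO ÷ 40.304 g/mol = 0.18757 mol, giving 0.18757 Mg and 0.18757 O.
61.75 wt% FeO ÷ 71.844 g/mol = 0.85950 mol, giving 0.85950 Fe and 0.85950 O.
30.92 wt% SiO2 ÷ 60.083 g/mol = 0.51462 mol, giving 0.51462 Si and 1.02924 O.
Oxygen sums to 2.07631; scaling by 4/2.07631 = 1.92649 puts the formula on 4 O.
Si: 0.51462 × 1.92649 = 0.991 atoms per formula unit.

0.991 Si apfu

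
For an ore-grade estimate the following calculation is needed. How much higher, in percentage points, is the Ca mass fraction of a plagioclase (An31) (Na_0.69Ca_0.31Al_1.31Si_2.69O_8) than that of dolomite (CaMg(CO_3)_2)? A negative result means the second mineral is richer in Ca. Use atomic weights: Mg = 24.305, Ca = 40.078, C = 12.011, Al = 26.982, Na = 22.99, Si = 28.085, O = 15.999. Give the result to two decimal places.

-17.08 percentage points

M(Na_0.69Ca_0.31Al_1.31Si_2.69O_8) = 267.174 g/mol, so wt% Ca = 12.424/267.174 × 100 = 4.65%.
M(CaMg(CO_3)_2) = 184.399 g/mol, so wt% Ca = 40.078/184.399 × 100 = 21.73%.
4.65 − 21.73 = -17.08 pp.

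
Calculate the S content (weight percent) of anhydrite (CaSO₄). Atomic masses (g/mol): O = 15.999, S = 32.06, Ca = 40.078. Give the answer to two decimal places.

23.55 weight percent

Formula mass = 1×40.078 + 1×32.06 + 4×15.999 = 136.134 g/mol, of which 32.060 g is S.
So S makes up 32.060/136.134 = 0.2355 of the mass, i.e. 23.55%.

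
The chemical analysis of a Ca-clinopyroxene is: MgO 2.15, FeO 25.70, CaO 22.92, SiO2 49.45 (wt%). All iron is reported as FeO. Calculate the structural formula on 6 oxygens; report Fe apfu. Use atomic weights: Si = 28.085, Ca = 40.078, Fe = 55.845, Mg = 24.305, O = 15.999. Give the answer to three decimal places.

0.870 Fe apfu

MgO (M=40.304): mol = 0.05334; Mg = 0.05334, O = 0.05334.
FeO (M=71.844): mol = 0.35772; Fe = 0.35772, O = 0.35772.
CaO (M=56.077): mol = 0.40872; Ca = 0.40872, O = 0.40872.
SiO2 (M=60.083): mol = 0.82303; Si = 0.82303, O = 1.64606.
ΣO = 2.46584; factor = 6/ΣO = 2.43325.
Fe apfu = 0.35772 × 2.43325 = 0.870.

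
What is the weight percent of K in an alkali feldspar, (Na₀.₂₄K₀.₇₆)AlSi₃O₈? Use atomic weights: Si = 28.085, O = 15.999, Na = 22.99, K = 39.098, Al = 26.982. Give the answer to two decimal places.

10.83 weight percent

Molar mass of (Na₀.₂₄K₀.₇₆)AlSi₃O₈: 0.24·22.99 + 0.76·39.098 + 1·26.982 + 3·28.085 + 8·15.999 = 274.461 g/mol.
Mass of K per formula unit: 0.76 × 39.098 = 29.714 g.
Weight fraction K = 29.714 / 274.461 = 0.1083.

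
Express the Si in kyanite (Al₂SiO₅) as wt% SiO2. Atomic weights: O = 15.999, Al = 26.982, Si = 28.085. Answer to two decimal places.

37.08 wt%

M(Al₂SiO₅) = 162.044 g/mol; M(SiO2) = 60.083 g/mol.
Moles SiO2 per formula unit = 1 Si ÷ 1 = 1.0000.
SiO2 fraction = (1.0000 × 60.083) / 162.044 = 60.083/162.044 = 0.3708.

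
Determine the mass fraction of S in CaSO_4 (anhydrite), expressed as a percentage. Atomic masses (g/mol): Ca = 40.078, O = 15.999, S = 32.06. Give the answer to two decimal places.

23.55 weight percent

M(CaSO_4) = 136.134 g/mol.
S contributes 1 × 32.06 = 32.060 g per mole.
32.060/136.134 = 0.2355 → 23.55%.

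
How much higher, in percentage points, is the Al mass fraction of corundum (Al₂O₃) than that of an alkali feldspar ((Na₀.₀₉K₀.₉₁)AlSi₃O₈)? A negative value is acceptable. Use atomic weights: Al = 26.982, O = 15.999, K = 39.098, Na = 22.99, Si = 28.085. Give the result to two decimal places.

43.18 percentage points

Al in Al₂O₃: molar mass 101.961 g/mol; 2×26.982 = 53.964 g → 52.93 wt%.
Al in (Na₀.₀₉K₀.₉₁)AlSi₃O₈: molar mass 276.877 g/mol; 1×26.982 = 26.982 g → 9.75 wt%.
Difference = 52.93 − 9.75 = 43.18 percentage points.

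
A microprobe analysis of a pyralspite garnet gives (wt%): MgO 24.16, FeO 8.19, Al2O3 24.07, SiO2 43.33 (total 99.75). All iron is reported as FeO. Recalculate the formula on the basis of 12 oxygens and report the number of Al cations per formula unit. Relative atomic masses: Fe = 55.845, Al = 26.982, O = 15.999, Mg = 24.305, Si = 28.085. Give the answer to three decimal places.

1.978 Al apfu

MgO: 24.16/40.304 = 0.59944 mol → 0.59944 mol Mg, 0.59944 mol O.
FeO: 8.19/71.844 = 0.11400 mol → 0.11400 mol Fe, 0.11400 mol O.
Al2O3: 24.07/101.961 = 0.23607 mol → 0.47214 mol Al, 0.70821 mol O.
SiO2: 43.33/60.083 = 0.72117 mol → 0.72117 mol Si, 1.44234 mol O.
Total oxygen = 2.86399 mol. Normalization factor = 12/2.86399 = 4.18996.
Al per 12 O = 0.47214 × 4.18996 = 1.978.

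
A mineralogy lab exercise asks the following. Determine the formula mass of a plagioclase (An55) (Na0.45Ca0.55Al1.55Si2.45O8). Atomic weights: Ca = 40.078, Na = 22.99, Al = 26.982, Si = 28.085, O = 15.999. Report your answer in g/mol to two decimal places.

271.01 g/mol

The formula mass is the sum 0.45*22.99 + 0.55*40.078 + 1.55*26.982 + 2.45*28.085 + 8*15.999.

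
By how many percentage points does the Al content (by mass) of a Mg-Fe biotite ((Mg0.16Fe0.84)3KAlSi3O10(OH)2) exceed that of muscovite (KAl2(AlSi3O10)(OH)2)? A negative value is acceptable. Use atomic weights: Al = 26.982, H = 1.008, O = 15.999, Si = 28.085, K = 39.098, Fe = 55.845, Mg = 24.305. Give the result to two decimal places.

M((Mg0.16Fe0.84)3KAlSi3O10(OH)2) = 496.735 g/mol, so wt% Al = 26.982/496.735 × 100 = 5.43%.
M(KAl2(AlSi3O10)(OH)2) = 398.303 g/mol, so wt% Al = 80.946/398.303 × 100 = 20.32%.
5.43 − 20.32 = -14.89 pp.

-14.89 percentage points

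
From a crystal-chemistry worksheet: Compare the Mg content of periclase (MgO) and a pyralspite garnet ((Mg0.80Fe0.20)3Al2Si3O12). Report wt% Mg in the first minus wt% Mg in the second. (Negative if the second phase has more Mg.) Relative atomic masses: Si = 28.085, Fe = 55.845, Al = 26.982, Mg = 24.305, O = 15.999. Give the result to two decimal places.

46.48 percentage points

First mineral: 24.305 g Mg in 40.304 g formula = 60.30 wt% Mg.
Second mineral: 58.332 g Mg in 422.046 g formula = 13.82 wt% Mg.
60.30% − 13.82% gives a difference of 46.48 percentage points.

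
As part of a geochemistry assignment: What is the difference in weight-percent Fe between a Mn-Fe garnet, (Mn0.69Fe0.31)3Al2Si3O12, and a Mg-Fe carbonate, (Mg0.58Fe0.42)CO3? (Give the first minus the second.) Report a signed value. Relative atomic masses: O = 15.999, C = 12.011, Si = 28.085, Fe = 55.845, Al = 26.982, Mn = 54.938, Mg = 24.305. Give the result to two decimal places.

-13.57 percentage points

Fe in (Mn0.69Fe0.31)3Al2Si3O12: molar mass 495.865 g/mol; 0.93×55.845 = 51.936 g → 10.47 wt%.
Fe in (Mg0.58Fe0.42)CO3: molar mass 97.560 g/mol; 0.42×55.845 = 23.455 g → 24.04 wt%.
Difference = 10.47 − 24.04 = -13.57 percentage points.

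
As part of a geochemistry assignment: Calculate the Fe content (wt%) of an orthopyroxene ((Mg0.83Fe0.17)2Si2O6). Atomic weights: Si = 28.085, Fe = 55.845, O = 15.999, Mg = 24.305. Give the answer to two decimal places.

8.98 wt%

Molar mass of (Mg0.83Fe0.17)2Si2O6: 1.66·24.305 + 0.34·55.845 + 2·28.085 + 6·15.999 = 211.498 g/mol.
Mass of Fe per formula unit: 0.34 × 55.845 = 18.987 g.
Weight fraction Fe = 18.987 / 211.498 = 0.0898.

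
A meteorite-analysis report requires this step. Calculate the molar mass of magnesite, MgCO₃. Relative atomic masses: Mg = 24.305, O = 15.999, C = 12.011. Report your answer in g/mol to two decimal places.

The formula mass is the sum 1(24.305) + 1(12.011) + 3(15.999).

84.31 g/mol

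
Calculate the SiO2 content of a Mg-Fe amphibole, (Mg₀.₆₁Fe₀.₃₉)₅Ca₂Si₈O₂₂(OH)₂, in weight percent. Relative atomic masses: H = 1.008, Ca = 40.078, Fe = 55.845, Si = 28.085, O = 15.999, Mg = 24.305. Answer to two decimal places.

Molar mass of (Mg₀.₆₁Fe₀.₃₉)₅Ca₂Si₈O₂₂(OH)₂ = 3.05×24.305 + 1.95×55.845 + 2×40.078 + 8×28.085 + 24×15.999 + 2×1.008 = 873.856 g/mol.
Each formula unit contains 8 Si, equivalent to 8/1 = 8.0000 mol SiO2.
M(SiO2) = 1×28.085 + 2×15.999 = 60.083 g/mol.
Mass of SiO2 per formula unit = 8.0000 × 60.083 = 480.664 g.
SiO2 wt% = 480.664 / 873.856 × 100 = 55.00%.

55.00 wt%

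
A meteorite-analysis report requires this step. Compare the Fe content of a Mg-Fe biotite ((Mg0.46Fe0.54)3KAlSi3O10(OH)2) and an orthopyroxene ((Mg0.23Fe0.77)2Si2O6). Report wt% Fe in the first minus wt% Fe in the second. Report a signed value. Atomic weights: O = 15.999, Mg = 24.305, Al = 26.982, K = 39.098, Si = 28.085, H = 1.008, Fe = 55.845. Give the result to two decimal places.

-15.17 percentage points

M((Mg0.46Fe0.54)3KAlSi3O10(OH)2) = 468.349 g/mol, so wt% Fe = 90.469/468.349 × 100 = 19.32%.
M((Mg0.23Fe0.77)2Si2O6) = 249.346 g/mol, so wt% Fe = 86.001/249.346 × 100 = 34.49%.
19.32 − 34.49 = -15.17 pp.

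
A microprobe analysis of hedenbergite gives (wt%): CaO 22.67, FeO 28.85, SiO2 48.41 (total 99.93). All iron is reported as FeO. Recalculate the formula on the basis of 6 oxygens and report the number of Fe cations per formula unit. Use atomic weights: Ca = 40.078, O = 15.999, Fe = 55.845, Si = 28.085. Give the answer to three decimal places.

0.997 Fe apfu

CaO (M=56.077): mol = 0.40427; Ca = 0.40427, O = 0.40427.
FeO (M=71.844): mol = 0.40156; Fe = 0.40156, O = 0.40156.
SiO2 (M=60.083): mol = 0.80572; Si = 0.80572, O = 1.61144.
ΣO = 2.41727; factor = 6/ΣO = 2.48214.
Fe apfu = 0.40156 × 2.48214 = 0.997.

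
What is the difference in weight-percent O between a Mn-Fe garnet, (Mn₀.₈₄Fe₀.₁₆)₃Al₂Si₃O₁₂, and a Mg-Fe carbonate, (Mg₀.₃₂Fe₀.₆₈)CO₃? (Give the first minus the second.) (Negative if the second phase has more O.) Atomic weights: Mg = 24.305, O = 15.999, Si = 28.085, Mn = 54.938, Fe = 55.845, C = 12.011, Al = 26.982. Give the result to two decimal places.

-6.63 percentage points

M((Mn₀.₈₄Fe₀.₁₆)₃Al₂Si₃O₁₂) = 495.456 g/mol, so wt% O = 191.988/495.456 × 100 = 38.75%.
M((Mg₀.₃₂Fe₀.₆₈)CO₃) = 105.760 g/mol, so wt% O = 47.997/105.760 × 100 = 45.38%.
38.75 − 45.38 = -6.63 pp.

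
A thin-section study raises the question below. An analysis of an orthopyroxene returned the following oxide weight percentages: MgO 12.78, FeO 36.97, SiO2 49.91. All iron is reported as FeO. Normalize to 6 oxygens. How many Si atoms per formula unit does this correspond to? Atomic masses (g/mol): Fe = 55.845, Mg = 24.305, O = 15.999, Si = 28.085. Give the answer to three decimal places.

MgO: 12.78/40.304 = 0.31709 mol → 0.31709 mol Mg, 0.31709 mol O.
FeO: 36.97/71.844 = 0.51459 mol → 0.51459 mol Fe, 0.51459 mol O.
SiO2: 49.91/60.083 = 0.83068 mol → 0.83068 mol Si, 1.66136 mol O.
Total oxygen = 2.49304 mol. Normalization factor = 6/2.49304 = 2.40670.
Si per 6 O = 0.83068 × 2.40670 = 1.999.

1.999 Si apfu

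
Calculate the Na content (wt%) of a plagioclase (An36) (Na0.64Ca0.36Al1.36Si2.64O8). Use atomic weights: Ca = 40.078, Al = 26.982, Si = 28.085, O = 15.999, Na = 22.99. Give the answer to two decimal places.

M(Na0.64Ca0.36Al1.36Si2.64O8) = 267.974 g/mol.
Na contributes 0.64 × 22.99 = 14.714 g per mole.
14.714/267.974 = 0.0549 → 5.49%.

5.49 wt%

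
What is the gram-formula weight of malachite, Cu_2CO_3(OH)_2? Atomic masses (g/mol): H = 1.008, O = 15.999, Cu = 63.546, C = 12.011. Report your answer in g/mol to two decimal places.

Cu: 2 × 63.546 = 127.0920
C: 1 × 12.011 = 12.0110
O: 5 × 15.999 = 79.9950
H: 2 × 1.008 = 2.0160
Summing the contributions gives the formula mass.

221.11 g/mol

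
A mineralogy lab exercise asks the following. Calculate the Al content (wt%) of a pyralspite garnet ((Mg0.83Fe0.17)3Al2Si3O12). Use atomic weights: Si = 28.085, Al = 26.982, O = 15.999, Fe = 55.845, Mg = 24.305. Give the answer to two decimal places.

Molar mass of (Mg0.83Fe0.17)3Al2Si3O12: 2.49×24.305 + 0.51×55.845 + 2×26.982 + 3×28.085 + 12×15.999 = 419.207 g/mol.
Mass of Al per formula unit: 2 × 26.982 = 53.964 g.
Weight fraction Al = 53.964 / 419.207 = 0.1287.

12.87 wt%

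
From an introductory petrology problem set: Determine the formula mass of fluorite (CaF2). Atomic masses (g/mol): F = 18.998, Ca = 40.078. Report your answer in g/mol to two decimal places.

M = 1(40.078) + 2(18.998)

78.07 g/mol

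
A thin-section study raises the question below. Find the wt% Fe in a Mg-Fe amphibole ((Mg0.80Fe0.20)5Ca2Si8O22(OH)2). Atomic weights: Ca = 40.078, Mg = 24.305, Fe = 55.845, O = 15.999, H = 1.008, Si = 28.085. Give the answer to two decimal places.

Molar mass of (Mg0.80Fe0.20)5Ca2Si8O22(OH)2: 4·24.305 + 1·55.845 + 2·40.078 + 8·28.085 + 24·15.999 + 2·1.008 = 843.893 g/mol.
Mass of Fe per formula unit: 1 × 55.845 = 55.845 g.
Weight fraction Fe = 55.845 / 843.893 = 0.0662.

6.62 weight percent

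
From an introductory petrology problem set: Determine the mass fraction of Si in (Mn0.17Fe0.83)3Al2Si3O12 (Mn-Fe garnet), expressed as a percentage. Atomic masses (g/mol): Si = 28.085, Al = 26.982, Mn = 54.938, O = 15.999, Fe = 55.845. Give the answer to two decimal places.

16.94 mass %

Formula mass = 0.51*54.938 + 2.49*55.845 + 2*26.982 + 3*28.085 + 12*15.999 = 497.279 g/mol, of which 84.255 g is Si.
So Si makes up 84.255/497.279 = 0.1694 of the mass, i.e. 16.94%.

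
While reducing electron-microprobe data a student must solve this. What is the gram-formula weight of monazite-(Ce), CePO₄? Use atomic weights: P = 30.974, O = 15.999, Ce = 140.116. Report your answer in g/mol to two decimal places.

Ce: 1 × 140.116 = 140.1160
P: 1 × 30.974 = 30.9740
O: 4 × 15.999 = 63.9960
Summing the contributions gives the formula mass.

235.09 g/mol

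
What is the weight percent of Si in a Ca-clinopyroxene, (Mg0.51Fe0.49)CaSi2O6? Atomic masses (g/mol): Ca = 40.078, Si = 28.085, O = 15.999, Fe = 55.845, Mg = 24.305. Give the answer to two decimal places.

Formula mass = 0.51×24.305 + 0.49×55.845 + 1×40.078 + 2×28.085 + 6×15.999 = 232.002 g/mol, of which 56.170 g is Si.
So Si makes up 56.170/232.002 = 0.2421 of the mass, i.e. 24.21%.

24.21 mass %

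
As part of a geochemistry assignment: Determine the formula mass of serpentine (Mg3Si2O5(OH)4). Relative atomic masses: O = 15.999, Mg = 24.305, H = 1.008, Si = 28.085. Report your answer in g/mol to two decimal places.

Mg: 3 × 24.305 = 72.9150
Si: 2 × 28.085 = 56.1700
O: 9 × 15.999 = 143.9910
H: 4 × 1.008 = 4.0320
Summing the contributions gives the formula mass.

277.11 g/mol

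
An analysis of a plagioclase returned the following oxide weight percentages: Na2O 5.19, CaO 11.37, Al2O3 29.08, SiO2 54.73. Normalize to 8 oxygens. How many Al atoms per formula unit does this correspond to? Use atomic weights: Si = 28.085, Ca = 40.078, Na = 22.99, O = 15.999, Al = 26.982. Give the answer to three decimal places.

1.540 Al apfu

5.19 wt% Na2O ÷ 61.979 g/mol = 0.08374 mol, giving 0.16748 Na and 0.08374 O.
11.37 wt% CaO ÷ 56.077 g/mol = 0.20276 mol, giving 0.20276 Ca and 0.20276 O.
29.08 wt% Al2O3 ÷ 101.961 g/mol = 0.28521 mol, giving 0.57042 Al and 0.85563 O.
54.73 wt% SiO2 ÷ 60.083 g/mol = 0.91091 mol, giving 0.91091 Si and 1.82182 O.
Oxygen sums to 2.96395; scaling by 8/2.96395 = 2.69910 puts the formula on 8 O.
Al: 0.57042 × 2.69910 = 1.540 atoms per formula unit.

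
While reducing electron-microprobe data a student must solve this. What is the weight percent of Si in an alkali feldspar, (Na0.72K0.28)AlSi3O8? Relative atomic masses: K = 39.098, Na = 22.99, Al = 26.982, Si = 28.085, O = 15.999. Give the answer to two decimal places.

Molar mass of (Na0.72K0.28)AlSi3O8: 0.72×22.99 + 0.28×39.098 + 1×26.982 + 3×28.085 + 8×15.999 = 266.729 g/mol.
Mass of Si per formula unit: 3 × 28.085 = 84.255 g.
Weight fraction Si = 84.255 / 266.729 = 0.3159.

31.59 wt%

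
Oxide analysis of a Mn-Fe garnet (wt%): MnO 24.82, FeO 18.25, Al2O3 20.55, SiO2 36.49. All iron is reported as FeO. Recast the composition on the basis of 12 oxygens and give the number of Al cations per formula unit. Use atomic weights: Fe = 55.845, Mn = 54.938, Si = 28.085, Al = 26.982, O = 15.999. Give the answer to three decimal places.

1.996 Al apfu

24.82 wt% MnO ÷ 70.937 g/mol = 0.34989 mol, giving 0.34989 Mn and 0.34989 O.
18.25 wt% FeO ÷ 71.844 g/mol = 0.25402 mol, giving 0.25402 Fe and 0.25402 O.
20.55 wt% Al2O3 ÷ 101.961 g/mol = 0.20155 mol, giving 0.40310 Al and 0.60465 O.
36.49 wt% SiO2 ÷ 60.083 g/mol = 0.60733 mol, giving 0.60733 Si and 1.21466 O.
Oxygen sums to 2.42322; scaling by 12/2.42322 = 4.95209 puts the formula on 12 O.
Al: 0.40310 × 4.95209 = 1.996 atoms per formula unit.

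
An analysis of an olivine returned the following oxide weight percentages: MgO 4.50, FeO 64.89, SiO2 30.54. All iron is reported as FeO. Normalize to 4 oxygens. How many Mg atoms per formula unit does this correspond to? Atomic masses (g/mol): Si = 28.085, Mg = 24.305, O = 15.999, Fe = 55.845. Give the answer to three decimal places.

4.50 wt% MgO ÷ 40.304 g/mol = 0.11165 mol, giving 0.11165 Mg and 0.11165 O.
64.89 wt% FeO ÷ 71.844 g/mol = 0.90321 mol, giving 0.90321 Fe and 0.90321 O.
30.54 wt% SiO2 ÷ 60.083 g/mol = 0.50830 mol, giving 0.50830 Si and 1.01660 O.
Oxygen sums to 2.03146; scaling by 4/2.03146 = 1.96903 puts the formula on 4 O.
Mg: 0.11165 × 1.96903 = 0.220 atoms per formula unit.

0.220 Mg apfu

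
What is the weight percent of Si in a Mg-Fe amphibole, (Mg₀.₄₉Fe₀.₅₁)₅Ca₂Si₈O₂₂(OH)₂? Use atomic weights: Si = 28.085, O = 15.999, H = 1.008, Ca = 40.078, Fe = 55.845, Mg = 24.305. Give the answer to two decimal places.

Molar mass of (Mg₀.₄₉Fe₀.₅₁)₅Ca₂Si₈O₂₂(OH)₂: 2.45×24.305 + 2.55×55.845 + 2×40.078 + 8×28.085 + 24×15.999 + 2×1.008 = 892.780 g/mol.
Mass of Si per formula unit: 8 × 28.085 = 224.680 g.
Weight fraction Si = 224.680 / 892.780 = 0.2517.

25.17 mass %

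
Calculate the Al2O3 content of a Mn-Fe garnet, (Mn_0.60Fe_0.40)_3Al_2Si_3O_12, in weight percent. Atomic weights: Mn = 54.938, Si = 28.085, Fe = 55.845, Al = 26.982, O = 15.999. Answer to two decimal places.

Molar mass of (Mn_0.60Fe_0.40)_3Al_2Si_3O_12 = 1.80×54.938 + 1.20×55.845 + 2×26.982 + 3×28.085 + 12×15.999 = 496.109 g/mol.
Each formula unit contains 2 Al, equivalent to 2/2 = 1.0000 mol Al2O3.
M(Al2O3) = 2×26.982 + 3×15.999 = 101.961 g/mol.
Mass of Al2O3 per formula unit = 1.0000 × 101.961 = 101.961 g.
Al2O3 wt% = 101.961 / 496.109 × 100 = 20.55%.

20.55 wt%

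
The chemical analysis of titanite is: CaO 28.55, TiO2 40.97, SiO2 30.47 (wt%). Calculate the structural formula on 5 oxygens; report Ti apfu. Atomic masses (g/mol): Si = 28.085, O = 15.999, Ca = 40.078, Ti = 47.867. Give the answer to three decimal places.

1.006 Ti apfu

28.55 wt% CaO ÷ 56.077 g/mol = 0.50912 mol, giving 0.50912 Ca and 0.50912 O.
40.97 wt% TiO2 ÷ 79.865 g/mol = 0.51299 mol, giving 0.51299 Ti and 1.02598 O.
30.47 wt% SiO2 ÷ 60.083 g/mol = 0.50713 mol, giving 0.50713 Si and 1.01426 O.
Oxygen sums to 2.54936; scaling by 5/2.54936 = 1.96128 puts the formula on 5 O.
Ti: 0.51299 × 1.96128 = 1.006 atoms per formula unit.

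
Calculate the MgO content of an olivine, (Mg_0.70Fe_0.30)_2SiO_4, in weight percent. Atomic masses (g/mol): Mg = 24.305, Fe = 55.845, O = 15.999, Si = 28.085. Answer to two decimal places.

35.35 wt%

M((Mg_0.70Fe_0.30)_2SiO_4) = 159.615 g/mol; M(MgO) = 40.304 g/mol.
Moles MgO per formula unit = 1.40 Mg ÷ 1 = 1.4000.
MgO fraction = (1.4000 × 40.304) / 159.615 = 56.426/159.615 = 0.3535.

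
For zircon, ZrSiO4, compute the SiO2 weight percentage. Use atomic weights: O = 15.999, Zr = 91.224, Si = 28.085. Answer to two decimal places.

32.78 wt%

Formula mass = 183.305 g/mol.
1 Si → 1.0000 mol SiO2 per formula unit; M(SiO2) = 60.083, so SiO2 mass = 60.083 g.
60.083/183.305 × 100 = 32.78 wt%.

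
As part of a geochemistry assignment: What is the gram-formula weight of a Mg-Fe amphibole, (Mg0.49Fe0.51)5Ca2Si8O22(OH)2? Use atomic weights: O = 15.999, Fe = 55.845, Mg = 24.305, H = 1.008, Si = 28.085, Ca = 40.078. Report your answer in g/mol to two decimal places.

892.78 g/mol

M = 2.45×24.305 + 2.55×55.845 + 2×40.078 + 8×28.085 + 24×15.999 + 2×1.008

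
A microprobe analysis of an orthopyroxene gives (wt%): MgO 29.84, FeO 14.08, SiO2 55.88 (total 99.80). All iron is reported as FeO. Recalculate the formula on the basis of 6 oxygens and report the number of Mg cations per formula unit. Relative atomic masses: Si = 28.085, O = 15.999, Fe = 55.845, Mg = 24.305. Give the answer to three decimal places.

1.589 Mg apfu

29.84 wt% MgO ÷ 40.304 g/mol = 0.74037 mol, giving 0.74037 Mg and 0.74037 O.
14.08 wt% FeO ÷ 71.844 g/mol = 0.19598 mol, giving 0.19598 Fe and 0.19598 O.
55.88 wt% SiO2 ÷ 60.083 g/mol = 0.93005 mol, giving 0.93005 Si and 1.86010 O.
Oxygen sums to 2.79645; scaling by 6/2.79645 = 2.14558 puts the formula on 6 O.
Mg: 0.74037 × 2.14558 = 1.589 atoms per formula unit.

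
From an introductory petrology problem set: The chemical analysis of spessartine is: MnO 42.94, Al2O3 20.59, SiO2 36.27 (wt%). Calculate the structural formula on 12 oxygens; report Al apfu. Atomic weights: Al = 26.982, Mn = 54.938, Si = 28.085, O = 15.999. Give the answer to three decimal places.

2.004 Al apfu

MnO (M=70.937): mol = 0.60533; Mn = 0.60533, O = 0.60533.
Al2O3 (M=101.961): mol = 0.20194; Al = 0.40388, O = 0.60582.
SiO2 (M=60.083): mol = 0.60366; Si = 0.60366, O = 1.20732.
ΣO = 2.41847; factor = 12/ΣO = 4.96181.
Al apfu = 0.40388 × 4.96181 = 2.004.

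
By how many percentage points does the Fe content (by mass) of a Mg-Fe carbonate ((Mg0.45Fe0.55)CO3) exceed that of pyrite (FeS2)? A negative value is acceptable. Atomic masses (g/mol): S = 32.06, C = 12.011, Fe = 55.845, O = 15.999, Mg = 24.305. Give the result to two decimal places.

Fe in (Mg0.45Fe0.55)CO3: molar mass 101.660 g/mol; 0.55×55.845 = 30.715 g → 30.21 wt%.
Fe in FeS2: molar mass 119.965 g/mol; 1×55.845 = 55.845 g → 46.55 wt%.
Difference = 30.21 − 46.55 = -16.34 percentage points.

-16.34 percentage points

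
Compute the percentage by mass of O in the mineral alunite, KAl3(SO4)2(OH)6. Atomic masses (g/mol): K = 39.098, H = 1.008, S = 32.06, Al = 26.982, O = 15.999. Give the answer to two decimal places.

Formula mass = 1*39.098 + 3*26.982 + 2*32.06 + 14*15.999 + 6*1.008 = 414.198 g/mol, of which 223.986 g is O.
So O makes up 223.986/414.198 = 0.5408 of the mass, i.e. 54.08%.

54.08 mass %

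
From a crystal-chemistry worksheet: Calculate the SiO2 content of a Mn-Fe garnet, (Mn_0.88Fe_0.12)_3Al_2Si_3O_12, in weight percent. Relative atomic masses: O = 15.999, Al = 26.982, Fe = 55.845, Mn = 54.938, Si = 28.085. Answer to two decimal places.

36.39 wt%

M((Mn_0.88Fe_0.12)_3Al_2Si_3O_12) = 495.348 g/mol; M(SiO2) = 60.083 g/mol.
Moles SiO2 per formula unit = 3 Si ÷ 1 = 3.0000.
SiO2 fraction = (3.0000 × 60.083) / 495.348 = 180.249/495.348 = 0.3639.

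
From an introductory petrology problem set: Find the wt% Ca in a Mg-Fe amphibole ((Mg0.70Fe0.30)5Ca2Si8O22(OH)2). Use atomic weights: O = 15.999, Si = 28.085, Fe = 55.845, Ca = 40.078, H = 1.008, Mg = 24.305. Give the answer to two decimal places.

9.32 wt%

Formula mass = 3.50×24.305 + 1.50×55.845 + 2×40.078 + 8×28.085 + 24×15.999 + 2×1.008 = 859.663 g/mol, of which 80.156 g is Ca.
So Ca makes up 80.156/859.663 = 0.0932 of the mass, i.e. 9.32%.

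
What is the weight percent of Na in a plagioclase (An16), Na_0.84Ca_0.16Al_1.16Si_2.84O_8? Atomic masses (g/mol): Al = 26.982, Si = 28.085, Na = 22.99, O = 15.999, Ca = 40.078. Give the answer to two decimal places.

M(Na_0.84Ca_0.16Al_1.16Si_2.84O_8) = 264.777 g/mol.
Na contributes 0.84 × 22.99 = 19.312 g per mole.
19.312/264.777 = 0.0729 → 7.29%.

7.29 mass %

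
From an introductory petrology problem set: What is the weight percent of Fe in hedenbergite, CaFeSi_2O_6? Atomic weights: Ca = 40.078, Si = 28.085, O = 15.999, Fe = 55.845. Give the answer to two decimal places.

22.51 weight percent

M(CaFeSi_2O_6) = 248.087 g/mol.
Fe contributes 1 × 55.845 = 55.845 g per mole.
55.845/248.087 = 0.2251 → 22.51%.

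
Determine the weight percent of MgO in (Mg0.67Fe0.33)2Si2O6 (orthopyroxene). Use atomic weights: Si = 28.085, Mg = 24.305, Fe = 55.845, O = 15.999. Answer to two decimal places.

Molar mass of (Mg0.67Fe0.33)2Si2O6 = 1.34×24.305 + 0.66×55.845 + 2×28.085 + 6×15.999 = 221.590 g/mol.
Each formula unit contains 1.34 Mg, equivalent to 1.34/1 = 1.3400 mol MgO.
M(MgO) = 1×24.305 + 1×15.999 = 40.304 g/mol.
Mass of MgO per formula unit = 1.3400 × 40.304 = 54.007 g.
MgO wt% = 54.007 / 221.590 × 100 = 24.37%.

24.37 wt%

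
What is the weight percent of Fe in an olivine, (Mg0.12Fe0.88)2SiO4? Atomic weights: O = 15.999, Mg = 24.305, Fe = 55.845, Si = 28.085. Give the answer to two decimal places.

50.10 weight percent

Formula mass = 0.24×24.305 + 1.76×55.845 + 1×28.085 + 4×15.999 = 196.201 g/mol, of which 98.287 g is Fe.
So Fe makes up 98.287/196.201 = 0.5010 of the mass, i.e. 50.10%.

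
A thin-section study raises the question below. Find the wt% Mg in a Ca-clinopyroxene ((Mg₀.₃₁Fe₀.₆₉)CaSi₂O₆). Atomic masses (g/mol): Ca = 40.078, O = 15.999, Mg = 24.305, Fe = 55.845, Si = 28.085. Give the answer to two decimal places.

Molar mass of (Mg₀.₃₁Fe₀.₆₉)CaSi₂O₆: 0.31·24.305 + 0.69·55.845 + 1·40.078 + 2·28.085 + 6·15.999 = 238.310 g/mol.
Mass of Mg per formula unit: 0.31 × 24.305 = 7.535 g.
Weight fraction Mg = 7.535 / 238.310 = 0.0316.

3.16 wt%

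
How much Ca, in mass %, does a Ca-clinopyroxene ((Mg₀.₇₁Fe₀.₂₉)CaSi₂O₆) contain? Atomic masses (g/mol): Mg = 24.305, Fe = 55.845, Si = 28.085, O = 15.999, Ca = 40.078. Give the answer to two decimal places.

Formula mass = 0.71·24.305 + 0.29·55.845 + 1·40.078 + 2·28.085 + 6·15.999 = 225.694 g/mol, of which 40.078 g is Ca.
So Ca makes up 40.078/225.694 = 0.1776 of the mass, i.e. 17.76%.

17.76 mass %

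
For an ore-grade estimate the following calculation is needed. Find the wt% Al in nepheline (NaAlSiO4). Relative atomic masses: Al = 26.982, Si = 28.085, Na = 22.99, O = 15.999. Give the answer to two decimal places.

18.99 wt%

M(NaAlSiO4) = 142.053 g/mol.
Al contributes 1 × 26.982 = 26.982 g per mole.
26.982/142.053 = 0.1899 → 18.99%.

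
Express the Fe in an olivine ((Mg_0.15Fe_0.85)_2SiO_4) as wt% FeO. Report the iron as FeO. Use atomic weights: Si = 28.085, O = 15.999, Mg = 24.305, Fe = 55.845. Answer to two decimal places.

62.86 wt%

Molar mass of (Mg_0.15Fe_0.85)_2SiO_4 = 0.30×24.305 + 1.70×55.845 + 1×28.085 + 4×15.999 = 194.309 g/mol.
Each formula unit contains 1.70 Fe, equivalent to 1.70/1 = 1.7000 mol FeO.
M(FeO) = 1×55.845 + 1×15.999 = 71.844 g/mol.
Mass of FeO per formula unit = 1.7000 × 71.844 = 122.135 g.
FeO wt% = 122.135 / 194.309 × 100 = 62.86%.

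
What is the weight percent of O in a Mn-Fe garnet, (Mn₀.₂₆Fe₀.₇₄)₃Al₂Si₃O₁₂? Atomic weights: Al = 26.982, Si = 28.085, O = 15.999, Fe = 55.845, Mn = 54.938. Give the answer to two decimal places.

Molar mass of (Mn₀.₂₆Fe₀.₇₄)₃Al₂Si₃O₁₂: 0.78×54.938 + 2.22×55.845 + 2×26.982 + 3×28.085 + 12×15.999 = 497.035 g/mol.
Mass of O per formula unit: 12 × 15.999 = 191.988 g.
Weight fraction O = 191.988 / 497.035 = 0.3863.

38.63 wt%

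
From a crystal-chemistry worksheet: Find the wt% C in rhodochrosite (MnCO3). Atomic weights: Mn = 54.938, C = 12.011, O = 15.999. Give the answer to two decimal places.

10.45 mass %

Formula mass = 1×54.938 + 1×12.011 + 3×15.999 = 114.946 g/mol, of which 12.011 g is C.
So C makes up 12.011/114.946 = 0.1045 of the mass, i.e. 10.45%.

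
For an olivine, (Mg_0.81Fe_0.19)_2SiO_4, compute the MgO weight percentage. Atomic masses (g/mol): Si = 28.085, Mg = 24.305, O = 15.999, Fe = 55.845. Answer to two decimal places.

Formula mass = 152.676 g/mol.
1.62 Mg → 1.6200 mol MgO per formula unit; M(MgO) = 40.304, so MgO mass = 65.292 g.
65.292/152.676 × 100 = 42.77 wt%.

42.77 wt%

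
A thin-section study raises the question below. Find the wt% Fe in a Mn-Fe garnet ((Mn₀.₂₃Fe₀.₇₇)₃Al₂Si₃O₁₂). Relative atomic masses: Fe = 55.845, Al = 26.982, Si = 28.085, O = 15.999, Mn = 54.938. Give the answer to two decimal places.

25.95 mass %

M((Mn₀.₂₃Fe₀.₇₇)₃Al₂Si₃O₁₂) = 497.116 g/mol.
Fe contributes 2.31 × 55.845 = 129.002 g per mole.
129.002/497.116 = 0.2595 → 25.95%.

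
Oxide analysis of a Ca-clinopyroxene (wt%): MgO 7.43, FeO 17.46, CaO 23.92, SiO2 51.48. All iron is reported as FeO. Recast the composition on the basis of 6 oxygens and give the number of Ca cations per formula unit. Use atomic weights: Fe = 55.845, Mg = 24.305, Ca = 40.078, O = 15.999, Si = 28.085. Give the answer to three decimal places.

0.997 Ca apfu

7.43 wt% MgO ÷ 40.304 g/mol = 0.18435 mol, giving 0.18435 Mg and 0.18435 O.
17.46 wt% FeO ÷ 71.844 g/mol = 0.24303 mol, giving 0.24303 Fe and 0.24303 O.
23.92 wt% CaO ÷ 56.077 g/mol = 0.42656 mol, giving 0.42656 Ca and 0.42656 O.
51.48 wt% SiO2 ÷ 60.083 g/mol = 0.85681 mol, giving 0.85681 Si and 1.71362 O.
Oxygen sums to 2.56756; scaling by 6/2.56756 = 2.33685 puts the formula on 6 O.
Ca: 0.42656 × 2.33685 = 0.997 atoms per formula unit.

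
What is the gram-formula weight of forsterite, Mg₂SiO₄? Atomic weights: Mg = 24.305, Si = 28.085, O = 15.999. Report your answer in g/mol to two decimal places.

140.69 g/mol

Mg: 2 × 24.305 = 48.6100
Si: 1 × 28.085 = 28.0850
O: 4 × 15.999 = 63.9960
Summing the contributions gives the formula mass.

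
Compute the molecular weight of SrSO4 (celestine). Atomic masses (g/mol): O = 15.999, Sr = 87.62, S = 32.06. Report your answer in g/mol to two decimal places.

183.68 g/mol

Sr: 1 × 87.62 = 87.6200
S: 1 × 32.06 = 32.0600
O: 4 × 15.999 = 63.9960
Summing the contributions gives the formula mass.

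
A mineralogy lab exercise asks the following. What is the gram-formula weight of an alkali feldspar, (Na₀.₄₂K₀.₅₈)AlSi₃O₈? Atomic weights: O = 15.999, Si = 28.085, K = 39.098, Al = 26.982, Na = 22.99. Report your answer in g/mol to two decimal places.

M = 0.42·22.99 + 0.58·39.098 + 1·26.982 + 3·28.085 + 8·15.999

271.56 g/mol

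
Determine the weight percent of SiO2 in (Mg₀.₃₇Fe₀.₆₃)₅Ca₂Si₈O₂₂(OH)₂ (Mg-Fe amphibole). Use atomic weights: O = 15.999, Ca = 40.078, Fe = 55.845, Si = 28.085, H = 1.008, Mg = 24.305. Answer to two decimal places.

M((Mg₀.₃₇Fe₀.₆₃)₅Ca₂Si₈O₂₂(OH)₂) = 911.704 g/mol; M(SiO2) = 60.083 g/mol.
Moles SiO2 per formula unit = 8 Si ÷ 1 = 8.0000.
SiO2 fraction = (8.0000 × 60.083) / 911.704 = 480.664/911.704 = 0.5272.

52.72 wt%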